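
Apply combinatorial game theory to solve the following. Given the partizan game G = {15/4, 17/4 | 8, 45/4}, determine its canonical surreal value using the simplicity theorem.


Left options: {15/4, 17/4}, max = 17/4
Right options: {8, 45/4}, min = 8
All options are numbers and max(Left) < min(Right), so by the simplicity theorem the value is the simplest (earliest-born) number strictly between 17/4 and 8.
Integers 5 through 7 all lie strictly between 17/4 and 8.
Among integers, the simplest (lowest birthday = smallest |n|; 0 is born on day 0, +-n on day n) is 5.
No non-integer in the interval can be simpler: if x is a non-integer in the interval, then floor(x) or ceil(x) also lies in the interval (the interval contains an integer), and both are proper prefixes of x's sign expansion, i.e. born earlier. So the game value is 5.
Game value = 5

5


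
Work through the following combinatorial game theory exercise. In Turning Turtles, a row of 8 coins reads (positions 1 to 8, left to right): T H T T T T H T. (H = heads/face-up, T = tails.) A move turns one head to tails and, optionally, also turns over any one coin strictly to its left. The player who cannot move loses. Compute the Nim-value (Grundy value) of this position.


Coins: T H T T T T H T
Key fact: a single head at position k behaves exactly like a Nim heap of size k (turning it to T and optionally flipping a coin at j < k corresponds to moving the heap from k to j, or to 0), and heads combine as a disjunctive sum (two heads at the same place would cancel, matching j XOR j = 0). So the Nim-value is the XOR of the 1-indexed positions of the heads.
Face-up positions (1-indexed): [2, 7]
XOR 0 with 2: 0 XOR 2 = 2
XOR 2 with 7: 2 XOR 7 = 5
Nim-value = 5

5


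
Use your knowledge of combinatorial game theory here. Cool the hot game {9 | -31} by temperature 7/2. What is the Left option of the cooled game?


Original game: {9 | -31} (a switch {a | b} with a > b).
Cooling by t (for t below the temperature (a - b)/2 = 20) taxes each move by t: {a | b} cooled by t is {a - t | b + t}.
Cooling amount: t = 7/2
Cooled Left option: 9 - 7/2 = 11/2
Cooled Right option: -31 + 7/2 = -55/2
Cooled game: {11/2 | -55/2}
Left option = 11/2

11/2


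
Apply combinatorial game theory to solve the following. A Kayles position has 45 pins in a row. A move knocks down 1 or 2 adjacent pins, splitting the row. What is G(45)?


Kayles: a move removes 1 or 2 adjacent pins from a contiguous row.
Removing pins from a row of k leaves two independent rows (a, b) with a + b = k - 1 (one pin) or a + b = k - 2 (two pins); an end removal gives a = 0.
By Sprague-Grundy, G(k) = mex{ G(a) XOR G(b) } over all these splits. G(0) = 0.
G(1): splits (0,0):0^0=0 -> mex({0}) = 1
G(2): splits (0,1):0^1=1 (0,0):0^0=0 -> mex({0, 1}) = 2
G(3): splits (0,2):0^2=2 (1,1):1^1=0 (0,1):0^1=1 -> mex({0, 1, 2}) = 3
G(4): splits (0,3):0^3=3 (1,2):1^2=3 (0,2):0^2=2 (1,1):1^1=0 -> mex({0, 2, 3}) = 1
G(5): splits (0,4):0^1=1 (1,3):1^3=2 (2,2):2^2=0 (0,3):0^3=3 (1,2):1^2=3 -> mex({0, 1, 2, 3}) = 4
G(6) = mex({0, 1, 2, 4}) = 3
G(7) = mex({0, 1, 3, 4, 5}) = 2
G(8) = mex({0, 2, 3, 5, 6}) = 1
G(9) = mex({0, 1, 2, 3, 6, 7}) = 4
G(10) = mex({0, 1, 3, 4, 5, 7}) = 2
G(11) = mex({0, 1, 2, 3, 4, 5}) = 6
G(12) = mex({0, 1, 2, 3, 5, 6, 7}) = 4
G(13) = mex({0, 2, 3, 4, 6, 7}) = 1
G(14) = mex({0, 1, 4, 5, 6, 7}) = 2
G(15) = mex({0, 1, 2, 3, 4, 5, 6}) = 7
G(16) = mex({0, 2, 3, 5, 6, 7}) = 1
G(17) = mex({0, 1, 2, 3, 5, 6, 7}) = 4
G(18) = mex({0, 1, 2, 4, 5, 6}) = 3
G(19) = mex({0, 1, 3, 4, 5, 7}) = 2
G(20) = mex({0, 2, 3, 4, 5, 6, 7}) = 1
G(21) = mex({0, 1, 2, 3, 5, 6, 7}) = 4
G(22) = mex({0, 1, 2, 3, 4, 5, 7}) = 6
G(23) = mex({0, 1, 2, 3, 4, 5, 6}) = 7
G(24) = mex({0, 1, 2, 3, 5, 6, 7}) = 4
G(25) = mex({0, 2, 3, 4, 6, 7}) = 1
G(26) = mex({0, 1, 3, 4, 5, 6, 7}) = 2
G(27) = mex({0, 1, 2, 3, 4, 5, 6, 7}) = 8
G(28) = mex({0, 1, 2, 3, 4, 6, 7, 8}) = 5
G(29) = mex({0, 1, 2, 3, 5, 6, 7, 8, 9}) = 4
G(30) = mex({0, 1, 2, 3, 4, 5, 6, 9, 10}) = 7
G(31) = mex({0, 1, 3, 4, 5, 7, 10, 11}) = 2
G(32) = mex({0, 2, 3, 4, 5, 6, 7, 9, 11}) = 1
G(33) = mex({0, 1, 2, 3, 4, 5, 6, 7, 9, 12}) = 8
G(34) = mex({0, 1, 2, 3, 4, 5, 7, 8, 11, 12}) = 6
G(35) = mex({0, 1, 2, 3, 4, 5, 6, 8, 9, 10, 11}) = 7
G(36) = mex({0, 1, 2, 3, 5, 6, 7, 9, 10}) = 4
G(37) = mex({0, 2, 3, 4, 6, 7, 9, 10, 11, 12}) = 1
G(38) = mex({0, 1, 3, 4, 5, 6, 7, 9, 10, 11, 12}) = 2
G(39) = mex({0, 1, 2, 4, 5, 6, 7, 9, 10, 12, 14}) = 3
G(40) = mex({0, 2, 3, 4, 6, 7, 11, 12, 14}) = 1
G(41) = mex({0, 1, 2, 3, 5, 6, 7, 9, 10, 11, 12}) = 4
G(42) = mex({0, 1, 2, 3, 4, 5, 6, 9, 10}) = 7
G(43) = mex({0, 1, 3, 4, 5, 7, 9, 10, 12, 15}) = 2
G(44) = mex({0, 2, 3, 4, 5, 6, 7, 9, 10, 12, 15}) = 1
G(45) = mex({0, 1, 2, 3, 4, 5, 6, 7, 9, 10, 12, 14}) = 8
Therefore G(45) = 8.

8


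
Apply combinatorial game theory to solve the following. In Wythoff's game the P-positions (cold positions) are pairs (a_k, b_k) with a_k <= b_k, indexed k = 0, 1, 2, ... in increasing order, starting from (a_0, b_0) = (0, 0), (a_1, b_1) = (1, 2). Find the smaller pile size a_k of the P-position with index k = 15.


By Wythoff's theorem, a_k = floor(k * phi) and b_k = floor(k * phi^2) = a_k + k, where phi = (1 + sqrt(5))/2 is the golden ratio.
phi = (1 + sqrt(5))/2 = 1.618034
k = 15
k * phi = 15 * 1.618034 = 24.270510
a_15 = floor(k * phi) = 24

24


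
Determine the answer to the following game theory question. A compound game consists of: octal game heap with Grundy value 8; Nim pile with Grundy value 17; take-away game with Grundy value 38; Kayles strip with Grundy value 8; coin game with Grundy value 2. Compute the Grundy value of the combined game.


By the Sprague-Grundy theorem, the Grundy value of a sum of games is the XOR of individual Grundy values.
octal game heap: Grundy value = 8. Running XOR: 0 XOR 8 = 8
Nim pile: Grundy value = 17. Running XOR: 8 XOR 17 = 25
take-away game: Grundy value = 38. Running XOR: 25 XOR 38 = 63
Kayles strip: Grundy value = 8. Running XOR: 63 XOR 8 = 55
coin game: Grundy value = 2. Running XOR: 55 XOR 2 = 53
The combined Grundy value is 53.

53


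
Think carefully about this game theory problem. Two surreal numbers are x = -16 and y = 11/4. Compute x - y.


x = -16, y = 11/4
Converting to common denominator: 4
x = -64/4, y = 11/4
x - y = -16 - 11/4 = -75/4

-75/4


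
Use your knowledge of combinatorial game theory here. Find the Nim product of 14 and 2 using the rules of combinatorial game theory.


Nim multiplication is bilinear over XOR: (u XOR v) * w = (u*w) XOR (v*w).
So we split each operand into its bit components and XOR the pairwise Nim products.
14 = 2 + 4 + 8 (as XOR of powers of 2).
2 = 2 (as XOR of powers of 2).
Using the standard Nim-product table on single bits:
  2*2 = 3,   2*4 = 8,   2*8 = 12,
  4*4 = 6,   4*8 = 11,  8*8 = 13,
and  1*x = x (identity), k*l = l*k (commutative).
Pairwise Nim products:
  2 * 2 = 3
  4 * 2 = 8
  8 * 2 = 12
XOR them: 3 XOR 8 XOR 12 = 7.
Result: 14 * 2 = 7 (in Nim).

7


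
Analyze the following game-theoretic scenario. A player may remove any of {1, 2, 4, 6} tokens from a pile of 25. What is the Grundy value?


The subtraction set is S = {1, 2, 4, 6}.
G(k) = mex{ G(k - s) : s in S, s <= k }. We compute iteratively: G(0) = 0.
G(1) = mex({0}) = 1
G(2) = mex({0, 1}) = 2
G(3) = mex({1, 2}) = 0
G(4) = mex({0, 2}) = 1
G(5) = mex({0, 1}) = 2
G(6) = mex({0, 1, 2}) = 3
G(7) = mex({0, 1, 2, 3}) = 4
G(8) = mex({1, 2, 3, 4}) = 0
G(9) = mex({0, 2, 4}) = 1
G(10) = mex({0, 1, 3}) = 2
G(11) = mex({1, 2, 4}) = 0
G(12) = mex({0, 2, 3}) = 1
G(13) = mex({0, 1, 4}) = 2
Observe that G(8)..G(13) = 0, 1, 2, 0, 1, 2 repeats G(0)..G(5) = 0, 1, 2, 0, 1, 2.
For k >= max(S) = 6, G(k) is determined by the previous 6 values G(k-6)..G(k-1); a window of 6 consecutive values has recurred shifted by 8, so by induction G(k + 8) = G(k) for all k >= 0: the sequence is periodic from the start with period 8.
One period: G(0..7) = 0, 1, 2, 0, 1, 2, 3, 4.
25 mod 8 = 1, so G(25) = G(1) = 1.

1


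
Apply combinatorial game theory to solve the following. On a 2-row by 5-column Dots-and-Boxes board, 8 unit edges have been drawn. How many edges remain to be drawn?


Grid: 2 x 5 boxes, i.e. 3 rows and 6 columns of dots.
Horizontal edges: (rows + 1) * cols = 3 * 5 = 15
Vertical edges: rows * (cols + 1) = 2 * 6 = 12
Total edges: 15 + 12 = 27
Edges drawn: 8
Remaining: 27 - 8 = 19

19


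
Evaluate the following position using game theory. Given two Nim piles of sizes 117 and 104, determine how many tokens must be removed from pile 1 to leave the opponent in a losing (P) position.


Piles: 117 and 104
Current XOR: 117 XOR 104 = 29 (non-zero, so this is an N-position).
To make the XOR zero, we need to find a move that balances the piles.
For pile 1 (size 117): target = 117 XOR 29 = 104
We reduce pile 1 from 117 to 104.
Tokens removed: 117 - 104 = 13
Verification: 104 XOR 104 = 0

13


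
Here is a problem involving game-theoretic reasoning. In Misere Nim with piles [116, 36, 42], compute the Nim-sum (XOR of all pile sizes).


We need the XOR (exclusive or) of all pile sizes.
After XOR-ing pile 1 (size 116): 0 XOR 116 = 116
After XOR-ing pile 2 (size 36): 116 XOR 36 = 80
After XOR-ing pile 3 (size 42): 80 XOR 42 = 122
The Nim-value of this position is 122.

122


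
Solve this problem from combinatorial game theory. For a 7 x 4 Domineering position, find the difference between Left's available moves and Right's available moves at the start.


Board is 7 x 4 (rows x cols).
Left (vertical) placements: (rows-1) * cols = 6 * 4 = 24
Right (horizontal) placements: rows * (cols-1) = 7 * 3 = 21
Advantage = Left - Right = 24 - 21 = 3

3


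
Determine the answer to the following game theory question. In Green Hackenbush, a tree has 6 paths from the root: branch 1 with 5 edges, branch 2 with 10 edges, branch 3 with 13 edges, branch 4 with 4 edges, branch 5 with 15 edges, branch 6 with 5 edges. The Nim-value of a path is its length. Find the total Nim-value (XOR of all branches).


The tree has 6 branches from the ground vertex.
In Green Hackenbush, the Nim-value of a simple path of length k is k.
Branch 1: length 5, Nim-value = 5
Branch 2: length 10, Nim-value = 10
Branch 3: length 13, Nim-value = 13
Branch 4: length 4, Nim-value = 4
Branch 5: length 15, Nim-value = 15
Branch 6: length 5, Nim-value = 5
Total Nim-value = XOR of all branch values:
0 XOR 5 = 5
5 XOR 10 = 15
15 XOR 13 = 2
2 XOR 4 = 6
6 XOR 15 = 9
9 XOR 5 = 12
Nim-value of the tree = 12

12


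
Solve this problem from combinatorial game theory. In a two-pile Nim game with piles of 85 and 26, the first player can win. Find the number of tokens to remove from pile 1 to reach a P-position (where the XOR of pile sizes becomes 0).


Piles: 85 and 26
Current XOR: 85 XOR 26 = 79 (non-zero, so this is an N-position).
To make the XOR zero, we need to find a move that balances the piles.
For pile 1 (size 85): target = 85 XOR 79 = 26
We reduce pile 1 from 85 to 26.
Tokens removed: 85 - 26 = 59
Verification: 26 XOR 26 = 0

59


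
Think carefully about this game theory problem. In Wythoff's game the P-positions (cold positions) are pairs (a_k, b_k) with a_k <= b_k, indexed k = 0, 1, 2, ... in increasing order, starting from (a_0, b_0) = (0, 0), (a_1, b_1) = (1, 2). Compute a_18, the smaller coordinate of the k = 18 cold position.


By Wythoff's theorem, a_k = floor(k * phi) and b_k = floor(k * phi^2) = a_k + k, where phi = (1 + sqrt(5))/2 is the golden ratio.
phi = (1 + sqrt(5))/2 = 1.618034
k = 18
k * phi = 18 * 1.618034 = 29.124612
a_18 = floor(k * phi) = 29

29


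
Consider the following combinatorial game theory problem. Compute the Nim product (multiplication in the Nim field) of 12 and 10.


Nim multiplication is bilinear over XOR: (u XOR v) * w = (u*w) XOR (v*w).
So we split each operand into its bit components and XOR the pairwise Nim products.
12 = 4 + 8 (as XOR of powers of 2).
10 = 2 + 8 (as XOR of powers of 2).
Using the standard Nim-product table on single bits:
  2*2 = 3,   2*4 = 8,   2*8 = 12,
  4*4 = 6,   4*8 = 11,  8*8 = 13,
and  1*x = x (identity), k*l = l*k (commutative).
Pairwise Nim products:
  4 * 2 = 8
  4 * 8 = 11
  8 * 2 = 12
  8 * 8 = 13
XOR them: 8 XOR 11 XOR 12 XOR 13 = 2.
Result: 12 * 10 = 2 (in Nim).

2


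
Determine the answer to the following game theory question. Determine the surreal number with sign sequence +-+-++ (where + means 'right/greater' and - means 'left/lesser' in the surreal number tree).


Sign expansion: +-+-++
Rule: track bounds (lo, hi), initially (-inf, +inf). On '+', the current value becomes lo and we move to the simplest number in (value, hi): value + 1 if hi = +inf, otherwise the midpoint (value + hi)/2. On '-', the current value becomes hi and we move to value - 1 if lo = -inf, otherwise the midpoint (lo + value)/2.
Start at 0.
Step 1: sign = +, move right. Bounds: (0, +inf). Value = 1
Step 2: sign = -, move left. Bounds: (0, 1). Value = 1/2
Step 3: sign = +, move right. Bounds: (1/2, 1). Value = 3/4
Step 4: sign = -, move left. Bounds: (1/2, 3/4). Value = 5/8
Step 5: sign = +, move right. Bounds: (5/8, 3/4). Value = 11/16
Step 6: sign = +, move right. Bounds: (11/16, 3/4). Value = 23/32
The surreal number with sign expansion +-+-++ is 23/32.

23/32


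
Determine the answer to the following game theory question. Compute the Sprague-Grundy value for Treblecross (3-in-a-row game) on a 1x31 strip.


Treblecross: place X on empty cells; 3-in-a-row wins.
Playing within two cells of an existing X lets the opponent win at once, so sensible play treats the cells i-2..i+2 around each X as dead. The player left with no safe cell loses, so this is a normal-play take-away game on strips of safe cells.
Placing X at cell i (0-indexed) of a strip of k safe cells leaves independent strips of sizes max(0, i-2) and max(0, k-i-3). Hence G(k) = mex{ G(max(0,i-2)) XOR G(max(0,k-i-3)) : 0 <= i < k }, with G(0) = 0.
G(1): splits (0,0):0^0=0 -> mex({0}) = 1
G(2): splits (0,0):0^0=0 -> mex({0}) = 1
G(3): splits (0,0):0^0=0 -> mex({0}) = 1
G(4): splits (0,1):0^1=1 (0,0):0^0=0 -> mex({0, 1}) = 2
G(5): splits (0,2):0^1=1 (0,1):0^1=1 (0,0):0^0=0 -> mex({0, 1}) = 2
G(6) = mex({1}) = 0
G(7) = mex({0, 1, 2}) = 3
G(8) = mex({0, 1, 2}) = 3
G(9) = mex({0, 2}) = 1
G(10) = mex({0, 2, 3}) = 1
G(11) = mex({0, 3}) = 1
G(12) = mex({1, 3}) = 0
G(13) = mex({0, 1, 2, 3}) = 4
G(14) = mex({0, 1, 2}) = 3
G(15) = mex({0, 1, 2}) = 3
G(16) = mex({0, 1, 2, 4}) = 3
G(17) = mex({0, 1, 3, 4}) = 2
G(18) = mex({0, 1, 3, 4}) = 2
G(19) = mex({0, 1, 3, 5}) = 2
G(20) = mex({0, 1, 2, 3, 5}) = 4
G(21) = mex({0, 1, 2, 3, 5}) = 4
G(22) = mex({1, 2, 6}) = 0
G(23) = mex({0, 1, 2, 3, 4, 6}) = 5
G(24) = mex({0, 1, 2, 3, 4}) = 5
G(25) = mex({0, 1, 3, 4, 7}) = 2
G(26) = mex({0, 1, 3, 4, 5, 7}) = 2
G(27) = mex({0, 1, 3, 5}) = 2
G(28) = mex({0, 1, 2, 5}) = 3
G(29) = mex({0, 1, 2, 4, 5, 6}) = 3
G(30) = mex({1, 2, 4, 6}) = 0
G(31) = mex({0, 1, 2, 3, 4, 6}) = 5
Therefore G(31) = 5.

5


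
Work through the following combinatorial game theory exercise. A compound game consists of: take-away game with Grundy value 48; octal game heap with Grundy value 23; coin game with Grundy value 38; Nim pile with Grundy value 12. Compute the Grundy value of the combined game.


By the Sprague-Grundy theorem, the Grundy value of a sum of games is the XOR of individual Grundy values.
take-away game: Grundy value = 48. Running XOR: 0 XOR 48 = 48
octal game heap: Grundy value = 23. Running XOR: 48 XOR 23 = 39
coin game: Grundy value = 38. Running XOR: 39 XOR 38 = 1
Nim pile: Grundy value = 12. Running XOR: 1 XOR 12 = 13
The combined Grundy value is 13.

13


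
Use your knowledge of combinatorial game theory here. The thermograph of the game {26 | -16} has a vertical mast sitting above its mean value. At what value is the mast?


Game = {26 | -16}, a switch {a | b} with numbers a > b.
Its thermograph has left wall a - t and right wall b + t, which meet at t = (a - b)/2, where both equal (a + b)/2. So the mast (mean value) is at (a + b)/2.
Mean = (26 + (-16))/2 = 10/2 = 5

5


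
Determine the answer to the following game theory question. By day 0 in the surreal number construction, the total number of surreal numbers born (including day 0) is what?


Day 0: {|} = 0 is born. Count = 1.
Day n: the number of surreal numbers born by day n is 2^(n+1) - 1.
By day 0: 2^1 - 1 = 1
By day 0: 1 surreal numbers.

1


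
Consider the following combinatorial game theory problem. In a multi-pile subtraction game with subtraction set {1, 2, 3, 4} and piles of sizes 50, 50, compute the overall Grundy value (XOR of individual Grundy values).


Subtraction set: {1, 2, 3, 4}
For this subtraction set, G(n) = n mod 5 (period = max + 1 = 5).
Pile 1 (size 50): G(50) = 50 mod 5 = 0
Pile 2 (size 50): G(50) = 50 mod 5 = 0
Total Grundy value = XOR of all: 0 XOR 0 = 0

0


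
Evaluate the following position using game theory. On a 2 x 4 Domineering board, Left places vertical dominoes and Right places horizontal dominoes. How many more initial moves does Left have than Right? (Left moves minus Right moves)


Board is 2 x 4 (rows x cols).
Left (vertical) placements: (rows-1) * cols = 1 * 4 = 4
Right (horizontal) placements: rows * (cols-1) = 2 * 3 = 6
Advantage = Left - Right = 4 - 6 = -2

-2


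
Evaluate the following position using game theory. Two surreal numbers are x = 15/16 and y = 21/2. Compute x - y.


x = 15/16, y = 21/2
Converting to common denominator: 16
x = 15/16, y = 168/16
x - y = 15/16 - 21/2 = -153/16

-153/16


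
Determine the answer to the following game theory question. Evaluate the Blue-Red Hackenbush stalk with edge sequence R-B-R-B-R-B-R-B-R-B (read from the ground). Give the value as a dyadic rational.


Edges (from ground): R-B-R-B-R-B-R-B-R-B
By Berlekamp's sign-expansion rule, a Blue-Red Hackenbush stalk has the value of the surreal number whose sign sequence is the edge sequence with B -> + and R -> -.
Sign sequence: -+-+-+-+-+
Trace the sign expansion in the surreal number tree, starting from 0:
Edge 1: R (sign -) -> bounds (-inf, 0), value = -1
Edge 2: B (sign +) -> bounds (-1, 0), value = -1/2
Edge 3: R (sign -) -> bounds (-1, -1/2), value = -3/4
Edge 4: B (sign +) -> bounds (-3/4, -1/2), value = -5/8
Edge 5: R (sign -) -> bounds (-3/4, -5/8), value = -11/16
Edge 6: B (sign +) -> bounds (-11/16, -5/8), value = -21/32
Edge 7: R (sign -) -> bounds (-11/16, -21/32), value = -43/64
Edge 8: B (sign +) -> bounds (-43/64, -21/32), value = -85/128
Edge 9: R (sign -) -> bounds (-43/64, -85/128), value = -171/256
Edge 10: B (sign +) -> bounds (-171/256, -85/128), value = -341/512
Game value = -341/512

-341/512


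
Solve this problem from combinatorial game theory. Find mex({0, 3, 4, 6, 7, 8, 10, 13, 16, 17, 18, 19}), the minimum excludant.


Set = {0, 3, 4, 6, 7, 8, 10, 13, 16, 17, 18, 19}
0 is in the set.
1 is NOT in the set. This is the mex.
mex = 1

1


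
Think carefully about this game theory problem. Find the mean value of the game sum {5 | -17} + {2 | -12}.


G1 = {5 | -17}, G2 = {2 | -12}
Each is a switch {a | b} with numbers a > b; its mean value is (a + b)/2, and mean value is additive over game sums: m(G1 + G2) = m(G1) + m(G2).
Mean of G1 = (5 + (-17))/2 = -12/2 = -6
Mean of G2 = (2 + (-12))/2 = -10/2 = -5
Mean of G1 + G2 = -6 + -5 = -11

-11


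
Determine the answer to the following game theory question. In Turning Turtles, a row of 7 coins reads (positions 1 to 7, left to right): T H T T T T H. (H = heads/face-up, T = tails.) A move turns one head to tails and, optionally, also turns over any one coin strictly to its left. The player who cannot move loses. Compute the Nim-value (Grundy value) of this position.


Coins: T H T T T T H
Key fact: a single head at position k behaves exactly like a Nim heap of size k (turning it to T and optionally flipping a coin at j < k corresponds to moving the heap from k to j, or to 0), and heads combine as a disjunctive sum (two heads at the same place would cancel, matching j XOR j = 0). So the Nim-value is the XOR of the 1-indexed positions of the heads.
Face-up positions (1-indexed): [2, 7]
XOR 0 with 2: 0 XOR 2 = 2
XOR 2 with 7: 2 XOR 7 = 5
Nim-value = 5

5


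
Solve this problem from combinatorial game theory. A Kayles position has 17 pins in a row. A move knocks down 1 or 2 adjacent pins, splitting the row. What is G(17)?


Kayles: a move removes 1 or 2 adjacent pins from a contiguous row.
Removing pins from a row of k leaves two independent rows (a, b) with a + b = k - 1 (one pin) or a + b = k - 2 (two pins); an end removal gives a = 0.
By Sprague-Grundy, G(k) = mex{ G(a) XOR G(b) } over all these splits. G(0) = 0.
G(1): splits (0,0):0^0=0 -> mex({0}) = 1
G(2): splits (0,1):0^1=1 (0,0):0^0=0 -> mex({0, 1}) = 2
G(3): splits (0,2):0^2=2 (1,1):1^1=0 (0,1):0^1=1 -> mex({0, 1, 2}) = 3
G(4): splits (0,3):0^3=3 (1,2):1^2=3 (0,2):0^2=2 (1,1):1^1=0 -> mex({0, 2, 3}) = 1
G(5): splits (0,4):0^1=1 (1,3):1^3=2 (2,2):2^2=0 (0,3):0^3=3 (1,2):1^2=3 -> mex({0, 1, 2, 3}) = 4
G(6) = mex({0, 1, 2, 4}) = 3
G(7) = mex({0, 1, 3, 4, 5}) = 2
G(8) = mex({0, 2, 3, 5, 6}) = 1
G(9) = mex({0, 1, 2, 3, 6, 7}) = 4
G(10) = mex({0, 1, 3, 4, 5, 7}) = 2
G(11) = mex({0, 1, 2, 3, 4, 5}) = 6
G(12) = mex({0, 1, 2, 3, 5, 6, 7}) = 4
G(13) = mex({0, 2, 3, 4, 6, 7}) = 1
G(14) = mex({0, 1, 4, 5, 6, 7}) = 2
G(15) = mex({0, 1, 2, 3, 4, 5, 6}) = 7
G(16) = mex({0, 2, 3, 5, 6, 7}) = 1
G(17) = mex({0, 1, 2, 3, 5, 6, 7}) = 4
Therefore G(17) = 4.

4


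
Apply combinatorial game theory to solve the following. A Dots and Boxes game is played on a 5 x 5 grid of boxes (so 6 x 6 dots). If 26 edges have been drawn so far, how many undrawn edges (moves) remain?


Grid: 5 x 5 boxes, i.e. 6 rows and 6 columns of dots.
Horizontal edges: (rows + 1) * cols = 6 * 5 = 30
Vertical edges: rows * (cols + 1) = 5 * 6 = 30
Total edges: 30 + 30 = 60
Edges drawn: 26
Remaining: 60 - 26 = 34

34


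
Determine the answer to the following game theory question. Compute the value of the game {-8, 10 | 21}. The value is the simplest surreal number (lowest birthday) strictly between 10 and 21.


Left options: {-8, 10}, max = 10
Right options: {21}, min = 21
All options are numbers and max(Left) < min(Right), so by the simplicity theorem the value is the simplest (earliest-born) number strictly between 10 and 21.
Integers 11 through 20 all lie strictly between 10 and 21.
Among integers, the simplest (lowest birthday = smallest |n|; 0 is born on day 0, +-n on day n) is 11.
No non-integer in the interval can be simpler: if x is a non-integer in the interval, then floor(x) or ceil(x) also lies in the interval (the interval contains an integer), and both are proper prefixes of x's sign expansion, i.e. born earlier. So the game value is 11.
Game value = 11

11


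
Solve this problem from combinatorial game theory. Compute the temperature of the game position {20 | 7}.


The game is {20 | 7}, a switch {a | b} with numbers a > b.
Cooling {a | b} by t gives {a - t | b + t}, which stops being hot when a - t = b + t, i.e. at t = (a - b)/2. So the temperature of a switch is (a - b)/2.
Temperature = (Left option - Right option) / 2
= (20 - (7)) / 2
= 13 / 2
= 13/2

13/2


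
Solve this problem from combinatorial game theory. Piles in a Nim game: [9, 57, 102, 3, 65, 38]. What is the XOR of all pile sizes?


We need the XOR (exclusive or) of all pile sizes.
After XOR-ing pile 1 (size 9): 0 XOR 9 = 9
After XOR-ing pile 2 (size 57): 9 XOR 57 = 48
After XOR-ing pile 3 (size 102): 48 XOR 102 = 86
After XOR-ing pile 4 (size 3): 86 XOR 3 = 85
After XOR-ing pile 5 (size 65): 85 XOR 65 = 20
After XOR-ing pile 6 (size 38): 20 XOR 38 = 50
The Nim-value of this position is 50.

50


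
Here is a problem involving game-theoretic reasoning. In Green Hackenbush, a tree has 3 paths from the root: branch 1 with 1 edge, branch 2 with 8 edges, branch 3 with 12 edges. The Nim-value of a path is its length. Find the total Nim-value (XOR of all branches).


The tree has 3 branches from the ground vertex.
In Green Hackenbush, the Nim-value of a simple path of length k is k.
Branch 1: length 1, Nim-value = 1
Branch 2: length 8, Nim-value = 8
Branch 3: length 12, Nim-value = 12
Total Nim-value = XOR of all branch values:
0 XOR 1 = 1
1 XOR 8 = 9
9 XOR 12 = 5
Nim-value of the tree = 5

5


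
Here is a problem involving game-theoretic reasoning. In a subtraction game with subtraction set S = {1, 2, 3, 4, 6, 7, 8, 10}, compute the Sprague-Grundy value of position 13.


The subtraction set is S = {1, 2, 3, 4, 6, 7, 8, 10}.
G(k) = mex{ G(k - s) : s in S, s <= k }. We compute iteratively: G(0) = 0.
G(1) = mex({0}) = 1
G(2) = mex({0, 1}) = 2
G(3) = mex({0, 1, 2}) = 3
G(4) = mex({0, 1, 2, 3}) = 4
G(5) = mex({1, 2, 3, 4}) = 0
G(6) = mex({0, 2, 3, 4}) = 1
G(7) = mex({0, 1, 3, 4}) = 2
G(8) = mex({0, 1, 2, 4}) = 3
G(9) = mex({0, 1, 2, 3}) = 4
G(10) = mex({0, 1, 2, 3, 4}) = 5
G(11) = mex({0, 1, 2, 3, 4, 5}) = 6
G(12) = mex({0, 1, 2, 3, 4, 5, 6}) = 7
G(13) = mex({0, 1, 2, 3, 4, 5, 6, 7}) = 8
Therefore G(13) = 8.

8


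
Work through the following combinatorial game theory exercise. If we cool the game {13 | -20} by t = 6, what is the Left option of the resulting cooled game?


Original game: {13 | -20} (a switch {a | b} with a > b).
Cooling by t (for t below the temperature (a - b)/2 = 33/2) taxes each move by t: {a | b} cooled by t is {a - t | b + t}.
Cooling amount: t = 6
Cooled Left option: 13 - 6 = 7
Cooled Right option: -20 + 6 = -14
Cooled game: {7 | -14}
Left option = 7

7


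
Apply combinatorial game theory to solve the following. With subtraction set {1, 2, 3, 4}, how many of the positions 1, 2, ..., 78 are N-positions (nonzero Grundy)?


Subtraction set S = {1, 2, 3, 4}, so G(n) = n mod 5.
G(n) = 0 when n is a multiple of 5.
Multiples of 5 in [1, 78]: 15
N-positions (nonzero Grundy) = 78 - 15 = 63

63


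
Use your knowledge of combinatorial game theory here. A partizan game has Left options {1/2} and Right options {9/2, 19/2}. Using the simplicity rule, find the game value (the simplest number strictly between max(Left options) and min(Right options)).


Left options: {1/2}, max = 1/2
Right options: {9/2, 19/2}, min = 9/2
All options are numbers and max(Left) < min(Right), so by the simplicity theorem the value is the simplest (earliest-born) number strictly between 1/2 and 9/2.
Integers 1 through 4 all lie strictly between 1/2 and 9/2.
Among integers, the simplest (lowest birthday = smallest |n|; 0 is born on day 0, +-n on day n) is 1.
No non-integer in the interval can be simpler: if x is a non-integer in the interval, then floor(x) or ceil(x) also lies in the interval (the interval contains an integer), and both are proper prefixes of x's sign expansion, i.e. born earlier. So the game value is 1.
Game value = 1

1


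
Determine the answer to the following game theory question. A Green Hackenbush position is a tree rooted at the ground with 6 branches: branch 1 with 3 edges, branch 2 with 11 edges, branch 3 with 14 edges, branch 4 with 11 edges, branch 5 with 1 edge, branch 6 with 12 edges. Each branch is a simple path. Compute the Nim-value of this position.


The tree has 6 branches from the ground vertex.
In Green Hackenbush, the Nim-value of a simple path of length k is k.
Branch 1: length 3, Nim-value = 3
Branch 2: length 11, Nim-value = 11
Branch 3: length 14, Nim-value = 14
Branch 4: length 11, Nim-value = 11
Branch 5: length 1, Nim-value = 1
Branch 6: length 12, Nim-value = 12
Total Nim-value = XOR of all branch values:
0 XOR 3 = 3
3 XOR 11 = 8
8 XOR 14 = 6
6 XOR 11 = 13
13 XOR 1 = 12
12 XOR 12 = 0
Nim-value of the tree = 0

0


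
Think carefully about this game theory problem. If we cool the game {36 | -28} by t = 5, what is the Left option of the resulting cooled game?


Original game: {36 | -28} (a switch {a | b} with a > b).
Cooling by t (for t below the temperature (a - b)/2 = 32) taxes each move by t: {a | b} cooled by t is {a - t | b + t}.
Cooling amount: t = 5
Cooled Left option: 36 - 5 = 31
Cooled Right option: -28 + 5 = -23
Cooled game: {31 | -23}
Left option = 31

31


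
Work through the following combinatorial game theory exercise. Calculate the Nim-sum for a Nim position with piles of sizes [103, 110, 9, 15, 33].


We need the XOR (exclusive or) of all pile sizes.
After XOR-ing pile 1 (size 103): 0 XOR 103 = 103
After XOR-ing pile 2 (size 110): 103 XOR 110 = 9
After XOR-ing pile 3 (size 9): 9 XOR 9 = 0
After XOR-ing pile 4 (size 15): 0 XOR 15 = 15
After XOR-ing pile 5 (size 33): 15 XOR 33 = 46
The Nim-value of this position is 46.

46


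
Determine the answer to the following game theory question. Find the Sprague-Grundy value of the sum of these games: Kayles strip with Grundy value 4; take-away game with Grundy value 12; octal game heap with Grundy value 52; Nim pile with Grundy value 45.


By the Sprague-Grundy theorem, the Grundy value of a sum of games is the XOR of individual Grundy values.
Kayles strip: Grundy value = 4. Running XOR: 0 XOR 4 = 4
take-away game: Grundy value = 12. Running XOR: 4 XOR 12 = 8
octal game heap: Grundy value = 52. Running XOR: 8 XOR 52 = 60
Nim pile: Grundy value = 45. Running XOR: 60 XOR 45 = 17
The combined Grundy value is 17.

17


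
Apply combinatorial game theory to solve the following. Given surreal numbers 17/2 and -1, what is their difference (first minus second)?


x = 17/2, y = -1
Converting to common denominator: 2
x = 17/2, y = -2/2
x - y = 17/2 - -1 = 19/2

19/2


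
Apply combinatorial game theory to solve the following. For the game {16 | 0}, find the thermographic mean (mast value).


Game = {16 | 0}, a switch {a | b} with numbers a > b.
Its thermograph has left wall a - t and right wall b + t, which meet at t = (a - b)/2, where both equal (a + b)/2. So the mast (mean value) is at (a + b)/2.
Mean = (16 + (0))/2 = 16/2 = 8

8


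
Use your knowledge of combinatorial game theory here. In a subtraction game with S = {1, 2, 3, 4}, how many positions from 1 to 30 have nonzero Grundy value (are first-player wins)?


Subtraction set S = {1, 2, 3, 4}, so G(n) = n mod 5.
G(n) = 0 when n is a multiple of 5.
Multiples of 5 in [1, 30]: 6
N-positions (nonzero Grundy) = 30 - 6 = 24

24


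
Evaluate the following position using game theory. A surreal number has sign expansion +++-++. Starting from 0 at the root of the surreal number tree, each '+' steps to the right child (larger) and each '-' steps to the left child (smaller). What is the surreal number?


Sign expansion: +++-++
Rule: track bounds (lo, hi), initially (-inf, +inf). On '+', the current value becomes lo and we move to the simplest number in (value, hi): value + 1 if hi = +inf, otherwise the midpoint (value + hi)/2. On '-', the current value becomes hi and we move to value - 1 if lo = -inf, otherwise the midpoint (lo + value)/2.
Start at 0.
Step 1: sign = +, move right. Bounds: (0, +inf). Value = 1
Step 2: sign = +, move right. Bounds: (1, +inf). Value = 2
Step 3: sign = +, move right. Bounds: (2, +inf). Value = 3
Step 4: sign = -, move left. Bounds: (2, 3). Value = 5/2
Step 5: sign = +, move right. Bounds: (5/2, 3). Value = 11/4
Step 6: sign = +, move right. Bounds: (11/4, 3). Value = 23/8
The surreal number with sign expansion +++-++ is 23/8.

23/8


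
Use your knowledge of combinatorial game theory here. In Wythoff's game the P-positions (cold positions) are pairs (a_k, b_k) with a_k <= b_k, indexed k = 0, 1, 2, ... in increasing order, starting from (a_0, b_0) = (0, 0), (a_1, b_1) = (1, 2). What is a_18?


By Wythoff's theorem, a_k = floor(k * phi) and b_k = floor(k * phi^2) = a_k + k, where phi = (1 + sqrt(5))/2 is the golden ratio.
phi = (1 + sqrt(5))/2 = 1.618034
k = 18
k * phi = 18 * 1.618034 = 29.124612
a_18 = floor(k * phi) = 29

29


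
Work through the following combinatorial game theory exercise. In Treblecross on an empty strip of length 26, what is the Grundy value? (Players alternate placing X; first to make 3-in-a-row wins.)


Treblecross: place X on empty cells; 3-in-a-row wins.
Playing within two cells of an existing X lets the opponent win at once, so sensible play treats the cells i-2..i+2 around each X as dead. The player left with no safe cell loses, so this is a normal-play take-away game on strips of safe cells.
Placing X at cell i (0-indexed) of a strip of k safe cells leaves independent strips of sizes max(0, i-2) and max(0, k-i-3). Hence G(k) = mex{ G(max(0,i-2)) XOR G(max(0,k-i-3)) : 0 <= i < k }, with G(0) = 0.
G(1): splits (0,0):0^0=0 -> mex({0}) = 1
G(2): splits (0,0):0^0=0 -> mex({0}) = 1
G(3): splits (0,0):0^0=0 -> mex({0}) = 1
G(4): splits (0,1):0^1=1 (0,0):0^0=0 -> mex({0, 1}) = 2
G(5): splits (0,2):0^1=1 (0,1):0^1=1 (0,0):0^0=0 -> mex({0, 1}) = 2
G(6) = mex({1}) = 0
G(7) = mex({0, 1, 2}) = 3
G(8) = mex({0, 1, 2}) = 3
G(9) = mex({0, 2}) = 1
G(10) = mex({0, 2, 3}) = 1
G(11) = mex({0, 3}) = 1
G(12) = mex({1, 3}) = 0
G(13) = mex({0, 1, 2, 3}) = 4
G(14) = mex({0, 1, 2}) = 3
G(15) = mex({0, 1, 2}) = 3
G(16) = mex({0, 1, 2, 4}) = 3
G(17) = mex({0, 1, 3, 4}) = 2
G(18) = mex({0, 1, 3, 4}) = 2
G(19) = mex({0, 1, 3, 5}) = 2
G(20) = mex({0, 1, 2, 3, 5}) = 4
G(21) = mex({0, 1, 2, 3, 5}) = 4
G(22) = mex({1, 2, 6}) = 0
G(23) = mex({0, 1, 2, 3, 4, 6}) = 5
G(24) = mex({0, 1, 2, 3, 4}) = 5
G(25) = mex({0, 1, 3, 4, 7}) = 2
G(26) = mex({0, 1, 3, 4, 5, 7}) = 2
Therefore G(26) = 2.

2


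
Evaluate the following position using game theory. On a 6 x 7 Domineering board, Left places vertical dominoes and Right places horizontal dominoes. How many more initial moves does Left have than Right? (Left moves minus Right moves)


Board is 6 x 7 (rows x cols).
Left (vertical) placements: (rows-1) * cols = 5 * 7 = 35
Right (horizontal) placements: rows * (cols-1) = 6 * 6 = 36
Advantage = Left - Right = 35 - 36 = -1

-1


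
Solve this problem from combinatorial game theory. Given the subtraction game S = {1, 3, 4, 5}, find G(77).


The subtraction set is S = {1, 3, 4, 5}.
G(k) = mex{ G(k - s) : s in S, s <= k }. We compute iteratively: G(0) = 0.
G(1) = mex({0}) = 1
G(2) = mex({1}) = 0
G(3) = mex({0}) = 1
G(4) = mex({0, 1}) = 2
G(5) = mex({0, 1, 2}) = 3
G(6) = mex({0, 1, 3}) = 2
G(7) = mex({0, 1, 2}) = 3
G(8) = mex({1, 2, 3}) = 0
G(9) = mex({0, 2, 3}) = 1
G(10) = mex({1, 2, 3}) = 0
G(11) = mex({0, 2, 3}) = 1
G(12) = mex({0, 1, 3}) = 2
Observe that G(8)..G(12) = 0, 1, 0, 1, 2 repeats G(0)..G(4) = 0, 1, 0, 1, 2.
For k >= max(S) = 5, G(k) is determined by the previous 5 values G(k-5)..G(k-1); a window of 5 consecutive values has recurred shifted by 8, so by induction G(k + 8) = G(k) for all k >= 0: the sequence is periodic from the start with period 8.
One period: G(0..7) = 0, 1, 0, 1, 2, 3, 2, 3.
77 mod 8 = 5, so G(77) = G(5) = 3.

3


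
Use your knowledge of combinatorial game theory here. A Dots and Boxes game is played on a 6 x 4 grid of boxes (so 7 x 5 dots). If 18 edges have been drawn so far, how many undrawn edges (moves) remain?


Grid: 6 x 4 boxes, i.e. 7 rows and 5 columns of dots.
Horizontal edges: (rows + 1) * cols = 7 * 4 = 28
Vertical edges: rows * (cols + 1) = 6 * 5 = 30
Total edges: 28 + 30 = 58
Edges drawn: 18
Remaining: 58 - 18 = 40

40


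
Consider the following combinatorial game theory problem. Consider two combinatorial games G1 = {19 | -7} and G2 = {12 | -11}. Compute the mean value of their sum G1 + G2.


G1 = {19 | -7}, G2 = {12 | -11}
Each is a switch {a | b} with numbers a > b; its mean value is (a + b)/2, and mean value is additive over game sums: m(G1 + G2) = m(G1) + m(G2).
Mean of G1 = (19 + (-7))/2 = 12/2 = 6
Mean of G2 = (12 + (-11))/2 = 1/2 = 1/2
Mean of G1 + G2 = 6 + 1/2 = 13/2

13/2


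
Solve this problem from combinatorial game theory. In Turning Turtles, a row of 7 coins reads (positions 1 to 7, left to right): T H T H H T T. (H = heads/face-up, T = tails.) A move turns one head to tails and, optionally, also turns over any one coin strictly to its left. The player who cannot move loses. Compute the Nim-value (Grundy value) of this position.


Coins: T H T H H T T
Key fact: a single head at position k behaves exactly like a Nim heap of size k (turning it to T and optionally flipping a coin at j < k corresponds to moving the heap from k to j, or to 0), and heads combine as a disjunctive sum (two heads at the same place would cancel, matching j XOR j = 0). So the Nim-value is the XOR of the 1-indexed positions of the heads.
Face-up positions (1-indexed): [2, 4, 5]
XOR 0 with 2: 0 XOR 2 = 2
XOR 2 with 4: 2 XOR 4 = 6
XOR 6 with 5: 6 XOR 5 = 3
Nim-value = 3

3


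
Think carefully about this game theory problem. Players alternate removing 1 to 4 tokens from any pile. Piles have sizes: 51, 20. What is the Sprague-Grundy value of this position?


Subtraction set: {1, 2, 3, 4}
For this subtraction set, G(n) = n mod 5 (period = max + 1 = 5).
Pile 1 (size 51): G(51) = 51 mod 5 = 1
Pile 2 (size 20): G(20) = 20 mod 5 = 0
Total Grundy value = XOR of all: 1 XOR 0 = 1

1


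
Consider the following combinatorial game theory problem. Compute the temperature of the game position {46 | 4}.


The game is {46 | 4}, a switch {a | b} with numbers a > b.
Cooling {a | b} by t gives {a - t | b + t}, which stops being hot when a - t = b + t, i.e. at t = (a - b)/2. So the temperature of a switch is (a - b)/2.
Temperature = (Left option - Right option) / 2
= (46 - (4)) / 2
= 42 / 2
= 21

21


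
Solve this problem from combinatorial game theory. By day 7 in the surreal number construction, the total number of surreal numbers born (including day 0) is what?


Day 0: {|} = 0 is born. Count = 1.
Day n: the number of surreal numbers born by day n is 2^(n+1) - 1.
By day 0: 2^1 - 1 = 1
By day 1: 2^2 - 1 = 3
By day 2: 2^3 - 1 = 7
By day 3: 2^4 - 1 = 15
By day 4: 2^5 - 1 = 31
By day 5: 2^6 - 1 = 63
By day 6: 2^7 - 1 = 127
By day 7: 2^8 - 1 = 255
By day 7: 255 surreal numbers.

255


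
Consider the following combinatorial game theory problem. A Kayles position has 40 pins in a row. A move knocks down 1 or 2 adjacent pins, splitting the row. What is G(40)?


Kayles: a move removes 1 or 2 adjacent pins from a contiguous row.
Removing pins from a row of k leaves two independent rows (a, b) with a + b = k - 1 (one pin) or a + b = k - 2 (two pins); an end removal gives a = 0.
By Sprague-Grundy, G(k) = mex{ G(a) XOR G(b) } over all these splits. G(0) = 0.
G(1): splits (0,0):0^0=0 -> mex({0}) = 1
G(2): splits (0,1):0^1=1 (0,0):0^0=0 -> mex({0, 1}) = 2
G(3): splits (0,2):0^2=2 (1,1):1^1=0 (0,1):0^1=1 -> mex({0, 1, 2}) = 3
G(4): splits (0,3):0^3=3 (1,2):1^2=3 (0,2):0^2=2 (1,1):1^1=0 -> mex({0, 2, 3}) = 1
G(5): splits (0,4):0^1=1 (1,3):1^3=2 (2,2):2^2=0 (0,3):0^3=3 (1,2):1^2=3 -> mex({0, 1, 2, 3}) = 4
G(6) = mex({0, 1, 2, 4}) = 3
G(7) = mex({0, 1, 3, 4, 5}) = 2
G(8) = mex({0, 2, 3, 5, 6}) = 1
G(9) = mex({0, 1, 2, 3, 6, 7}) = 4
G(10) = mex({0, 1, 3, 4, 5, 7}) = 2
G(11) = mex({0, 1, 2, 3, 4, 5}) = 6
G(12) = mex({0, 1, 2, 3, 5, 6, 7}) = 4
G(13) = mex({0, 2, 3, 4, 6, 7}) = 1
G(14) = mex({0, 1, 4, 5, 6, 7}) = 2
G(15) = mex({0, 1, 2, 3, 4, 5, 6}) = 7
G(16) = mex({0, 2, 3, 5, 6, 7}) = 1
G(17) = mex({0, 1, 2, 3, 5, 6, 7}) = 4
G(18) = mex({0, 1, 2, 4, 5, 6}) = 3
G(19) = mex({0, 1, 3, 4, 5, 7}) = 2
G(20) = mex({0, 2, 3, 4, 5, 6, 7}) = 1
G(21) = mex({0, 1, 2, 3, 5, 6, 7}) = 4
G(22) = mex({0, 1, 2, 3, 4, 5, 7}) = 6
G(23) = mex({0, 1, 2, 3, 4, 5, 6}) = 7
G(24) = mex({0, 1, 2, 3, 5, 6, 7}) = 4
G(25) = mex({0, 2, 3, 4, 6, 7}) = 1
G(26) = mex({0, 1, 3, 4, 5, 6, 7}) = 2
G(27) = mex({0, 1, 2, 3, 4, 5, 6, 7}) = 8
G(28) = mex({0, 1, 2, 3, 4, 6, 7, 8}) = 5
G(29) = mex({0, 1, 2, 3, 5, 6, 7, 8, 9}) = 4
G(30) = mex({0, 1, 2, 3, 4, 5, 6, 9, 10}) = 7
G(31) = mex({0, 1, 3, 4, 5, 7, 10, 11}) = 2
G(32) = mex({0, 2, 3, 4, 5, 6, 7, 9, 11}) = 1
G(33) = mex({0, 1, 2, 3, 4, 5, 6, 7, 9, 12}) = 8
G(34) = mex({0, 1, 2, 3, 4, 5, 7, 8, 11, 12}) = 6
G(35) = mex({0, 1, 2, 3, 4, 5, 6, 8, 9, 10, 11}) = 7
G(36) = mex({0, 1, 2, 3, 5, 6, 7, 9, 10}) = 4
G(37) = mex({0, 2, 3, 4, 6, 7, 9, 10, 11, 12}) = 1
G(38) = mex({0, 1, 3, 4, 5, 6, 7, 9, 10, 11, 12}) = 2
G(39) = mex({0, 1, 2, 4, 5, 6, 7, 9, 10, 12, 14}) = 3
G(40) = mex({0, 2, 3, 4, 6, 7, 11, 12, 14}) = 1
Therefore G(40) = 1.

1


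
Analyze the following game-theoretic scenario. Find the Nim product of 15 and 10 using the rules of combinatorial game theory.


Nim multiplication is bilinear over XOR: (u XOR v) * w = (u*w) XOR (v*w).
So we split each operand into its bit components and XOR the pairwise Nim products.
15 = 1 + 2 + 4 + 8 (as XOR of powers of 2).
10 = 2 + 8 (as XOR of powers of 2).
Using the standard Nim-product table on single bits:
  2*2 = 3,   2*4 = 8,   2*8 = 12,
  4*4 = 6,   4*8 = 11,  8*8 = 13,
and  1*x = x (identity), k*l = l*k (commutative).
Pairwise Nim products:
  1 * 2 = 2
  1 * 8 = 8
  2 * 2 = 3
  2 * 8 = 12
  4 * 2 = 8
  4 * 8 = 11
  8 * 2 = 12
  8 * 8 = 13
XOR them: 2 XOR 8 XOR 3 XOR 12 XOR 8 XOR 11 XOR 12 XOR 13 = 7.
Result: 15 * 10 = 7 (in Nim).

7
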